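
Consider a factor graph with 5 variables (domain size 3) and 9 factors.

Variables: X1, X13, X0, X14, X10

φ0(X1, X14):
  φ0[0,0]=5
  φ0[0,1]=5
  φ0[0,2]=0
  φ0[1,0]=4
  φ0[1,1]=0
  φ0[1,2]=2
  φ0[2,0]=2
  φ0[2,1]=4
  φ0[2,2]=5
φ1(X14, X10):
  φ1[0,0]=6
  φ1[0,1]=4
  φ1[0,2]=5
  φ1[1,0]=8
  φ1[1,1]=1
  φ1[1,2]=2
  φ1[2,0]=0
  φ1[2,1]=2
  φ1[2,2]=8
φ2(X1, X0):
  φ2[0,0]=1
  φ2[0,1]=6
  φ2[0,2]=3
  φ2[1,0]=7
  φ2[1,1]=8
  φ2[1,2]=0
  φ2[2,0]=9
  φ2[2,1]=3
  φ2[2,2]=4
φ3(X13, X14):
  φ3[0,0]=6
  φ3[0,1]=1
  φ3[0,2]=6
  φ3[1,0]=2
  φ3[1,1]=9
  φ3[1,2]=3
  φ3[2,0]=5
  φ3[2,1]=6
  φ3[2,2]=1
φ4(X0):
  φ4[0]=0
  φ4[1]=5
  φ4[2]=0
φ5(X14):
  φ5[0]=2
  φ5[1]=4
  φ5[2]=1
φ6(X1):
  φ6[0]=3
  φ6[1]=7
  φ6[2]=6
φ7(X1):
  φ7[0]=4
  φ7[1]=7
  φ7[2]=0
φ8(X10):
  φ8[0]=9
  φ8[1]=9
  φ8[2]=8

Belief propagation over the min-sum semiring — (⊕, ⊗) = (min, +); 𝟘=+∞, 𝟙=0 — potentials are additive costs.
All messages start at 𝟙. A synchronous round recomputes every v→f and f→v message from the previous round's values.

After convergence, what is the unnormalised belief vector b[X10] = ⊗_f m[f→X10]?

init: all messages = 𝟙 over 3 values
r1 m[φ0→X1] = [0, 0, 2]
r1 m[φ0→X14] = [2, 0, 0]
r1 m[φ1→X14] = [4, 1, 0]
r1 m[φ1→X10] = [0, 1, 2]
r1 m[φ2→X1] = [1, 0, 3]
r1 m[φ2→X0] = [1, 3, 0]
r1 m[φ3→X13] = [1, 2, 1]
r1 m[φ3→X14] = [2, 1, 1]
r1 m[φ4→X0] = [0, 5, 0]
r1 m[φ5→X14] = [2, 4, 1]
r1 m[φ6→X1] = [3, 7, 6]
r1 m[φ7→X1] = [4, 7, 0]
r1 m[φ8→X10] = [9, 9, 8]
r1 m[X1→φ0] = [0, 0, 0]
r1 m[X1→φ2] = [0, 0, 0]
r1 m[X1→φ6] = [0, 0, 0]
r1 m[X1→φ7] = [0, 0, 0]
r1 m[X13→φ3] = [0, 0, 0]
r1 m[X0→φ2] = [0, 0, 0]
r1 m[X0→φ4] = [0, 0, 0]
r1 m[X14→φ0] = [0, 0, 0]
r1 m[X14→φ1] = [0, 0, 0]
r1 m[X14→φ3] = [0, 0, 0]
r1 m[X14→φ5] = [0, 0, 0]
r1 m[X10→φ1] = [0, 0, 0]
r1 m[X10→φ8] = [0, 0, 0]
r2 m[φ0→X1] = [0, 0, 2]
r2 m[φ0→X14] = [2, 0, 0]
r2 m[φ1→X14] = [4, 1, 0]
r2 m[φ1→X10] = [0, 1, 2]
r2 m[φ2→X1] = [1, 0, 3]
r2 m[φ2→X0] = [1, 3, 0]
r2 m[φ3→X13] = [1, 2, 1]
r2 m[φ3→X14] = [2, 1, 1]
r2 m[φ4→X0] = [0, 5, 0]
r2 m[φ5→X14] = [2, 4, 1]
r2 m[φ6→X1] = [3, 7, 6]
r2 m[φ7→X1] = [4, 7, 0]
r2 m[φ8→X10] = [9, 9, 8]
r2 m[X1→φ0] = [8, 14, 9]
r2 m[X1→φ2] = [7, 14, 8]
r2 m[X1→φ6] = [5, 7, 5]
r2 m[X1→φ7] = [4, 7, 11]
r2 m[X13→φ3] = [0, 0, 0]
r2 m[X0→φ2] = [0, 5, 0]
r2 m[X0→φ4] = [1, 3, 0]
r2 m[X14→φ0] = [8, 6, 2]
r2 m[X14→φ1] = [6, 5, 2]
r2 m[X14→φ3] = [8, 5, 1]
r2 m[X14→φ5] = [8, 2, 1]
r2 m[X10→φ1] = [9, 9, 8]
r2 m[X10→φ8] = [0, 1, 2]
r3 m[φ0→X1] = [2, 4, 7]
r3 m[φ0→X14] = [11, 13, 8]
r3 m[φ1→X14] = [13, 10, 9]
r3 m[φ1→X10] = [2, 4, 7]
r3 m[φ2→X1] = [1, 0, 4]
r3 m[φ2→X0] = [8, 11, 10]
r3 m[φ3→X13] = [6, 4, 2]
r3 m[φ3→X14] = [2, 1, 1]
r3 m[φ4→X0] = [0, 5, 0]
r3 m[φ5→X14] = [2, 4, 1]
r3 m[φ6→X1] = [3, 7, 6]
r3 m[φ7→X1] = [4, 7, 0]
r3 m[φ8→X10] = [9, 9, 8]
r3 m[X1→φ0] = [8, 14, 9]
r3 m[X1→φ2] = [7, 14, 8]
r3 m[X1→φ6] = [5, 7, 5]
r3 m[X1→φ7] = [4, 7, 11]
r3 m[X13→φ3] = [0, 0, 0]
r3 m[X0→φ2] = [0, 5, 0]
r3 m[X0→φ4] = [1, 3, 0]
r3 m[X14→φ0] = [8, 6, 2]
r3 m[X14→φ1] = [6, 5, 2]
r3 m[X14→φ3] = [8, 5, 1]
r3 m[X14→φ5] = [8, 2, 1]
r3 m[X10→φ1] = [9, 9, 8]
r3 m[X10→φ8] = [0, 1, 2]
r4 m[φ0→X1] = [2, 4, 7]
r4 m[φ0→X14] = [11, 13, 8]
r4 m[φ1→X14] = [13, 10, 9]
r4 m[φ1→X10] = [2, 4, 7]
r4 m[φ2→X1] = [1, 0, 4]
r4 m[φ2→X0] = [8, 11, 10]
r4 m[φ3→X13] = [6, 4, 2]
r4 m[φ3→X14] = [2, 1, 1]
r4 m[φ4→X0] = [0, 5, 0]
r4 m[φ5→X14] = [2, 4, 1]
r4 m[φ6→X1] = [3, 7, 6]
r4 m[φ7→X1] = [4, 7, 0]
r4 m[φ8→X10] = [9, 9, 8]
r4 m[X1→φ0] = [8, 14, 10]
r4 m[X1→φ2] = [9, 18, 13]
r4 m[X1→φ6] = [7, 11, 11]
r4 m[X1→φ7] = [6, 11, 17]
r4 m[X13→φ3] = [0, 0, 0]
r4 m[X0→φ2] = [0, 5, 0]
r4 m[X0→φ4] = [8, 11, 10]
r4 m[X14→φ0] = [17, 15, 11]
r4 m[X14→φ1] = [15, 18, 10]
r4 m[X14→φ3] = [26, 27, 18]
r4 m[X14→φ5] = [26, 24, 18]
r4 m[X10→φ1] = [9, 9, 8]
r4 m[X10→φ8] = [2, 4, 7]
r5 m[φ0→X1] = [11, 13, 16]
r5 m[φ0→X14] = [12, 13, 8]
r5 m[φ1→X14] = [13, 10, 9]
r5 m[φ1→X10] = [10, 12, 18]
r5 m[φ2→X1] = [1, 0, 4]
r5 m[φ2→X0] = [10, 15, 12]
r5 m[φ3→X13] = [24, 21, 19]
r5 m[φ3→X14] = [2, 1, 1]
r5 m[φ4→X0] = [0, 5, 0]
r5 m[φ5→X14] = [2, 4, 1]
r5 m[φ6→X1] = [3, 7, 6]
r5 m[φ7→X1] = [4, 7, 0]
r5 m[φ8→X10] = [9, 9, 8]
r5 m[X1→φ0] = [8, 14, 10]
r5 m[X1→φ2] = [9, 18, 13]
r5 m[X1→φ6] = [7, 11, 11]
r5 m[X1→φ7] = [6, 11, 17]
r5 m[X13→φ3] = [0, 0, 0]
r5 m[X0→φ2] = [0, 5, 0]
r5 m[X0→φ4] = [8, 11, 10]
r5 m[X14→φ0] = [17, 15, 11]
r5 m[X14→φ1] = [15, 18, 10]
r5 m[X14→φ3] = [26, 27, 18]
r5 m[X14→φ5] = [26, 24, 18]
r5 m[X10→φ1] = [9, 9, 8]
r5 m[X10→φ8] = [2, 4, 7]
r6 m[φ0→X1] = [11, 13, 16]
r6 m[φ0→X14] = [12, 13, 8]
r6 m[φ1→X14] = [13, 10, 9]
r6 m[φ1→X10] = [10, 12, 18]
r6 m[φ2→X1] = [1, 0, 4]
r6 m[φ2→X0] = [10, 15, 12]
r6 m[φ3→X13] = [24, 21, 19]
r6 m[φ3→X14] = [2, 1, 1]
r6 m[φ4→X0] = [0, 5, 0]
r6 m[φ5→X14] = [2, 4, 1]
r6 m[φ6→X1] = [3, 7, 6]
r6 m[φ7→X1] = [4, 7, 0]
r6 m[φ8→X10] = [9, 9, 8]
r6 m[X1→φ0] = [8, 14, 10]
r6 m[X1→φ2] = [18, 27, 22]
r6 m[X1→φ6] = [16, 20, 20]
r6 m[X1→φ7] = [15, 20, 26]
r6 m[X13→φ3] = [0, 0, 0]
r6 m[X0→φ2] = [0, 5, 0]
r6 m[X0→φ4] = [10, 15, 12]
r6 m[X14→φ0] = [17, 15, 11]
r6 m[X14→φ1] = [16, 18, 10]
r6 m[X14→φ3] = [27, 27, 18]
r6 m[X14→φ5] = [27, 24, 18]
r6 m[X10→φ1] = [9, 9, 8]
r6 m[X10→φ8] = [10, 12, 18]
r7 m[φ0→X1] = [11, 13, 16]
r7 m[φ0→X14] = [12, 13, 8]
r7 m[φ1→X14] = [13, 10, 9]
r7 m[φ1→X10] = [10, 12, 18]
r7 m[φ2→X1] = [1, 0, 4]
r7 m[φ2→X0] = [19, 24, 21]
r7 m[φ3→X13] = [24, 21, 19]
r7 m[φ3→X14] = [2, 1, 1]
r7 m[φ4→X0] = [0, 5, 0]
r7 m[φ5→X14] = [2, 4, 1]
r7 m[φ6→X1] = [3, 7, 6]
r7 m[φ7→X1] = [4, 7, 0]
r7 m[φ8→X10] = [9, 9, 8]
r7 m[X1→φ0] = [8, 14, 10]
r7 m[X1→φ2] = [18, 27, 22]
r7 m[X1→φ6] = [16, 20, 20]
r7 m[X1→φ7] = [15, 20, 26]
r7 m[X13→φ3] = [0, 0, 0]
r7 m[X0→φ2] = [0, 5, 0]
r7 m[X0→φ4] = [10, 15, 12]
r7 m[X14→φ0] = [17, 15, 11]
r7 m[X14→φ1] = [16, 18, 10]
r7 m[X14→φ3] = [27, 27, 18]
r7 m[X14→φ5] = [27, 24, 18]
r7 m[X10→φ1] = [9, 9, 8]
r7 m[X10→φ8] = [10, 12, 18]
r8 m[φ0→X1] = [11, 13, 16]
r8 m[φ0→X14] = [12, 13, 8]
r8 m[φ1→X14] = [13, 10, 9]
r8 m[φ1→X10] = [10, 12, 18]
r8 m[φ2→X1] = [1, 0, 4]
r8 m[φ2→X0] = [19, 24, 21]
r8 m[φ3→X13] = [24, 21, 19]
r8 m[φ3→X14] = [2, 1, 1]
r8 m[φ4→X0] = [0, 5, 0]
r8 m[φ5→X14] = [2, 4, 1]
r8 m[φ6→X1] = [3, 7, 6]
r8 m[φ7→X1] = [4, 7, 0]
r8 m[φ8→X10] = [9, 9, 8]
r8 m[X1→φ0] = [8, 14, 10]
r8 m[X1→φ2] = [18, 27, 22]
r8 m[X1→φ6] = [16, 20, 20]
r8 m[X1→φ7] = [15, 20, 26]
r8 m[X13→φ3] = [0, 0, 0]
r8 m[X0→φ2] = [0, 5, 0]
r8 m[X0→φ4] = [19, 24, 21]
r8 m[X14→φ0] = [17, 15, 11]
r8 m[X14→φ1] = [16, 18, 10]
r8 m[X14→φ3] = [27, 27, 18]
r8 m[X14→φ5] = [27, 24, 18]
r8 m[X10→φ1] = [9, 9, 8]
r8 m[X10→φ8] = [10, 12, 18]
r9 m[φ0→X1] = [11, 13, 16]
r9 m[φ0→X14] = [12, 13, 8]
r9 m[φ1→X14] = [13, 10, 9]
r9 m[φ1→X10] = [10, 12, 18]
r9 m[φ2→X1] = [1, 0, 4]
r9 m[φ2→X0] = [19, 24, 21]
r9 m[φ3→X13] = [24, 21, 19]
r9 m[φ3→X14] = [2, 1, 1]
r9 m[φ4→X0] = [0, 5, 0]
r9 m[φ5→X14] = [2, 4, 1]
r9 m[φ6→X1] = [3, 7, 6]
r9 m[φ7→X1] = [4, 7, 0]
r9 m[φ8→X10] = [9, 9, 8]
r9 m[X1→φ0] = [8, 14, 10]
r9 m[X1→φ2] = [18, 27, 22]
r9 m[X1→φ6] = [16, 20, 20]
r9 m[X1→φ7] = [15, 20, 26]
r9 m[X13→φ3] = [0, 0, 0]
r9 m[X0→φ2] = [0, 5, 0]
r9 m[X0→φ4] = [19, 24, 21]
r9 m[X14→φ0] = [17, 15, 11]
r9 m[X14→φ1] = [16, 18, 10]
r9 m[X14→φ3] = [27, 27, 18]
r9 m[X14→φ5] = [27, 24, 18]
r9 m[X10→φ1] = [9, 9, 8]
r9 m[X10→φ8] = [10, 12, 18]
fixed point reached at round 9
b[X10] = ⊗ incoming = [19, 21, 26]

b[X10] = [19, 21, 26]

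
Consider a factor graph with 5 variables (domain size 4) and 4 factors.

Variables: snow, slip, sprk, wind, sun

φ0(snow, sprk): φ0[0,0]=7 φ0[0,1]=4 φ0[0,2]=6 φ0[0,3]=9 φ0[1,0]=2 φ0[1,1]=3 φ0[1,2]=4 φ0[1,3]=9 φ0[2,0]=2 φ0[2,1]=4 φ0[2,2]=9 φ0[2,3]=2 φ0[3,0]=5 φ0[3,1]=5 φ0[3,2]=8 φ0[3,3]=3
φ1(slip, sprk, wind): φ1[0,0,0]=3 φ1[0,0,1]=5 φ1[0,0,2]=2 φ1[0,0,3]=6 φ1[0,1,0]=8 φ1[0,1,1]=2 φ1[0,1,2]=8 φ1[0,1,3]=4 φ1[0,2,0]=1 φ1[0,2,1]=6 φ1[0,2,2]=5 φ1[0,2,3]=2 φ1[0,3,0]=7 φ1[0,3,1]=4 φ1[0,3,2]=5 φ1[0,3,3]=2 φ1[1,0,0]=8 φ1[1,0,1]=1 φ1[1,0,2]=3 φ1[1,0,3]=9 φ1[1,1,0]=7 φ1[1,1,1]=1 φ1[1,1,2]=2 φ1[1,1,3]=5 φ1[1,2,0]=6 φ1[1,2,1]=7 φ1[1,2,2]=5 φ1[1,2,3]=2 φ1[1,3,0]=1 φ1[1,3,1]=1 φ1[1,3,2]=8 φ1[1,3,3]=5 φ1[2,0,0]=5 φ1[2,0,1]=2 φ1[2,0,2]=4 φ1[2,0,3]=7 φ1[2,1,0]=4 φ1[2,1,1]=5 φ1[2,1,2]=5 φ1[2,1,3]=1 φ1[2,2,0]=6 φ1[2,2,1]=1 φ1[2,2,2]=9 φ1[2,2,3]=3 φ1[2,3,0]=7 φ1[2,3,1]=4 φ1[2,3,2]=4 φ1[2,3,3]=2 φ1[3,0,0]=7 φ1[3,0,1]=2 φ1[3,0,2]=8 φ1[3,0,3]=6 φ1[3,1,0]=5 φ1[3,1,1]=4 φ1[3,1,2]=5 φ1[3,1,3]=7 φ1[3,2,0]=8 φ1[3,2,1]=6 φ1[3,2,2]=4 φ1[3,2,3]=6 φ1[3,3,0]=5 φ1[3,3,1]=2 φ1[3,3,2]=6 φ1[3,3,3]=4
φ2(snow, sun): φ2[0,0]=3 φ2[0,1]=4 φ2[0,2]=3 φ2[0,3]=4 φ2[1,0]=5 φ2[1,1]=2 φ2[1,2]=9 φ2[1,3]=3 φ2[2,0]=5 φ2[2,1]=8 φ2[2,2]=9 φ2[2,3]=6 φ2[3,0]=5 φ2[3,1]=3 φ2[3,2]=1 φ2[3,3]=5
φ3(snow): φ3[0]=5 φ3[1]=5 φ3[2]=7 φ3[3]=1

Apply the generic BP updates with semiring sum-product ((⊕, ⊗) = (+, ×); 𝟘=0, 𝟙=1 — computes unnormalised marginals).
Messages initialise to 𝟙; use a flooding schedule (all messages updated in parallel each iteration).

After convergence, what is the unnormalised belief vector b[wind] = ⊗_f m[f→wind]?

init: all messages = 𝟙 over 4 values
r1 m[φ0→snow] = [26, 18, 17, 21]
r1 m[φ0→sprk] = [16, 16, 27, 23]
r1 m[φ1→slip] = [70, 71, 69, 85]
r1 m[φ1→sprk] = [78, 73, 77, 67]
r1 m[φ1→wind] = [88, 53, 83, 71]
r1 m[φ2→snow] = [14, 19, 28, 14]
r1 m[φ2→sun] = [18, 17, 22, 18]
r1 m[φ3→snow] = [5, 5, 7, 1]
r1 m[snow→φ0] = [1, 1, 1, 1]
r1 m[snow→φ2] = [1, 1, 1, 1]
r1 m[snow→φ3] = [1, 1, 1, 1]
r1 m[slip→φ1] = [1, 1, 1, 1]
r1 m[sprk→φ0] = [1, 1, 1, 1]
r1 m[sprk→φ1] = [1, 1, 1, 1]
r1 m[wind→φ1] = [1, 1, 1, 1]
r1 m[sun→φ2] = [1, 1, 1, 1]
r2 m[φ0→snow] = [26, 18, 17, 21]
r2 m[φ0→sprk] = [16, 16, 27, 23]
r2 m[φ1→slip] = [70, 71, 69, 85]
r2 m[φ1→sprk] = [78, 73, 77, 67]
r2 m[φ1→wind] = [88, 53, 83, 71]
r2 m[φ2→snow] = [14, 19, 28, 14]
r2 m[φ2→sun] = [18, 17, 22, 18]
r2 m[φ3→snow] = [5, 5, 7, 1]
r2 m[snow→φ0] = [70, 95, 196, 14]
r2 m[snow→φ2] = [130, 90, 119, 21]
r2 m[snow→φ3] = [364, 342, 476, 294]
r2 m[slip→φ1] = [1, 1, 1, 1]
r2 m[sprk→φ0] = [78, 73, 77, 67]
r2 m[sprk→φ1] = [16, 16, 27, 23]
r2 m[wind→φ1] = [1, 1, 1, 1]
r2 m[sun→φ2] = [1, 1, 1, 1]
r3 m[φ0→snow] = [1903, 1286, 1275, 1572]
r3 m[φ0→sprk] = [1142, 1419, 2676, 1919]
r3 m[φ1→slip] = [1400, 1461, 1432, 1743]
r3 m[φ1→sprk] = [78, 73, 77, 67]
r3 m[φ1→wind] = [1779, 1145, 1742, 1370]
r3 m[φ2→snow] = [14, 19, 28, 14]
r3 m[φ2→sun] = [1540, 1715, 2292, 1609]
r3 m[φ3→snow] = [5, 5, 7, 1]
r3 m[snow→φ0] = [70, 95, 196, 14]
r3 m[snow→φ2] = [130, 90, 119, 21]
r3 m[snow→φ3] = [364, 342, 476, 294]
r3 m[slip→φ1] = [1, 1, 1, 1]
r3 m[sprk→φ0] = [78, 73, 77, 67]
r3 m[sprk→φ1] = [16, 16, 27, 23]
r3 m[wind→φ1] = [1, 1, 1, 1]
r3 m[sun→φ2] = [1, 1, 1, 1]
r4 m[φ0→snow] = [1903, 1286, 1275, 1572]
r4 m[φ0→sprk] = [1142, 1419, 2676, 1919]
r4 m[φ1→slip] = [1400, 1461, 1432, 1743]
r4 m[φ1→sprk] = [78, 73, 77, 67]
r4 m[φ1→wind] = [1779, 1145, 1742, 1370]
r4 m[φ2→snow] = [14, 19, 28, 14]
r4 m[φ2→sun] = [1540, 1715, 2292, 1609]
r4 m[φ3→snow] = [5, 5, 7, 1]
r4 m[snow→φ0] = [70, 95, 196, 14]
r4 m[snow→φ2] = [9515, 6430, 8925, 1572]
r4 m[snow→φ3] = [26642, 24434, 35700, 22008]
r4 m[slip→φ1] = [1, 1, 1, 1]
r4 m[sprk→φ0] = [78, 73, 77, 67]
r4 m[sprk→φ1] = [1142, 1419, 2676, 1919]
r4 m[wind→φ1] = [1, 1, 1, 1]
r4 m[sun→φ2] = [1, 1, 1, 1]
r5 m[φ0→snow] = [1903, 1286, 1275, 1572]
r5 m[φ0→sprk] = [1142, 1419, 2676, 1919]
r5 m[φ1→slip] = [121496, 127572, 125308, 152912]
r5 m[φ1→sprk] = [78, 73, 77, 67]
r5 m[φ1→wind] = [154898, 103077, 153479, 115834]
r5 m[φ2→snow] = [14, 19, 28, 14]
r5 m[φ2→sun] = [113180, 127036, 168312, 118760]
r5 m[φ3→snow] = [5, 5, 7, 1]
r5 m[snow→φ0] = [70, 95, 196, 14]
r5 m[snow→φ2] = [9515, 6430, 8925, 1572]
r5 m[snow→φ3] = [26642, 24434, 35700, 22008]
r5 m[slip→φ1] = [1, 1, 1, 1]
r5 m[sprk→φ0] = [78, 73, 77, 67]
r5 m[sprk→φ1] = [1142, 1419, 2676, 1919]
r5 m[wind→φ1] = [1, 1, 1, 1]
r5 m[sun→φ2] = [1, 1, 1, 1]
r6 m[φ0→snow] = [1903, 1286, 1275, 1572]
r6 m[φ0→sprk] = [1142, 1419, 2676, 1919]
r6 m[φ1→slip] = [121496, 127572, 125308, 152912]
r6 m[φ1→sprk] = [78, 73, 77, 67]
r6 m[φ1→wind] = [154898, 103077, 153479, 115834]
r6 m[φ2→snow] = [14, 19, 28, 14]
r6 m[φ2→sun] = [113180, 127036, 168312, 118760]
r6 m[φ3→snow] = [5, 5, 7, 1]
r6 m[snow→φ0] = [70, 95, 196, 14]
r6 m[snow→φ2] = [9515, 6430, 8925, 1572]
r6 m[snow→φ3] = [26642, 24434, 35700, 22008]
r6 m[slip→φ1] = [1, 1, 1, 1]
r6 m[sprk→φ0] = [78, 73, 77, 67]
r6 m[sprk→φ1] = [1142, 1419, 2676, 1919]
r6 m[wind→φ1] = [1, 1, 1, 1]
r6 m[sun→φ2] = [1, 1, 1, 1]
fixed point reached at round 6
b[wind] = ⊗ incoming = [154898, 103077, 153479, 115834]

b[wind] = [154898, 103077, 153479, 115834]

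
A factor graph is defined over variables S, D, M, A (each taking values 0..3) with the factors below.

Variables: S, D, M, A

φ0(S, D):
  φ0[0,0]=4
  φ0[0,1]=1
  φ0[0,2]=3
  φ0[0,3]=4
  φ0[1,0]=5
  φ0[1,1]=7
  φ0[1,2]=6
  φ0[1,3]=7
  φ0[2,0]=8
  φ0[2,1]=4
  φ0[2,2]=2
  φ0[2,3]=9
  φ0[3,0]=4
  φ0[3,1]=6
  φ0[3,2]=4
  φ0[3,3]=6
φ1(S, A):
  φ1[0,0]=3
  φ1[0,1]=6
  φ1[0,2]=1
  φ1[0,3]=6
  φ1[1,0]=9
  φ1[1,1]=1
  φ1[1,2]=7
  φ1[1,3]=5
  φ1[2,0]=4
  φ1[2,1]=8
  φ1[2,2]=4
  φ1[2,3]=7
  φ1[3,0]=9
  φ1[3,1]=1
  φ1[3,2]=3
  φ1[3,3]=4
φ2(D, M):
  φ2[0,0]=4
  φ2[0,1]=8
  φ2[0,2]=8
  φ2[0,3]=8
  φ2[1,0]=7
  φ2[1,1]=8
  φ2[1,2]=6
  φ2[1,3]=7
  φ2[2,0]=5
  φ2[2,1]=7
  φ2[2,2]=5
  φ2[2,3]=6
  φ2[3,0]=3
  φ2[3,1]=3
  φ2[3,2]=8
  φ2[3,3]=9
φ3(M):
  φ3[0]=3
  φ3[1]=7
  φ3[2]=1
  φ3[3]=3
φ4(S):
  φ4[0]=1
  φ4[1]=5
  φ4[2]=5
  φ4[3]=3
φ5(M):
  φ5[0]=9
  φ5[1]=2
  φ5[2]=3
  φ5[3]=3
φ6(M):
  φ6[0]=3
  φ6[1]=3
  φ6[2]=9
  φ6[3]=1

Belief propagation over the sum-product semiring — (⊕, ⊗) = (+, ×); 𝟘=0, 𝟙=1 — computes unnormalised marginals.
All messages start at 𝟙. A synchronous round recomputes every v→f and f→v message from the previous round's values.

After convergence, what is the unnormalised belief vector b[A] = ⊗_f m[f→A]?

b[A] = [1935150, 1023582, 1362450, 1539744]

init: all messages = 𝟙 over 4 values
r1 m[φ0→S] = [12, 25, 23, 20]
r1 m[φ0→D] = [21, 18, 15, 26]
r1 m[φ1→S] = [16, 22, 23, 17]
r1 m[φ1→A] = [25, 16, 15, 22]
r1 m[φ2→D] = [28, 28, 23, 23]
r1 m[φ2→M] = [19, 26, 27, 30]
r1 m[φ3→M] = [3, 7, 1, 3]
r1 m[φ4→S] = [1, 5, 5, 3]
r1 m[φ5→M] = [9, 2, 3, 3]
r1 m[φ6→M] = [3, 3, 9, 1]
r1 m[S→φ0] = [1, 1, 1, 1]
r1 m[S→φ1] = [1, 1, 1, 1]
r1 m[S→φ4] = [1, 1, 1, 1]
r1 m[D→φ0] = [1, 1, 1, 1]
r1 m[D→φ2] = [1, 1, 1, 1]
r1 m[M→φ2] = [1, 1, 1, 1]
r1 m[M→φ3] = [1, 1, 1, 1]
r1 m[M→φ5] = [1, 1, 1, 1]
r1 m[M→φ6] = [1, 1, 1, 1]
r1 m[A→φ1] = [1, 1, 1, 1]
r2 m[φ0→S] = [12, 25, 23, 20]
r2 m[φ0→D] = [21, 18, 15, 26]
r2 m[φ1→S] = [16, 22, 23, 17]
r2 m[φ1→A] = [25, 16, 15, 22]
r2 m[φ2→D] = [28, 28, 23, 23]
r2 m[φ2→M] = [19, 26, 27, 30]
r2 m[φ3→M] = [3, 7, 1, 3]
r2 m[φ4→S] = [1, 5, 5, 3]
r2 m[φ5→M] = [9, 2, 3, 3]
r2 m[φ6→M] = [3, 3, 9, 1]
r2 m[S→φ0] = [16, 110, 115, 51]
r2 m[S→φ1] = [12, 125, 115, 60]
r2 m[S→φ4] = [192, 550, 529, 340]
r2 m[D→φ0] = [28, 28, 23, 23]
r2 m[D→φ2] = [21, 18, 15, 26]
r2 m[M→φ2] = [81, 42, 27, 9]
r2 m[M→φ3] = [513, 156, 729, 90]
r2 m[M→φ5] = [171, 546, 243, 90]
r2 m[M→φ6] = [513, 364, 81, 270]
r2 m[A→φ1] = [1, 1, 1, 1]
r3 m[φ0→S] = [301, 635, 589, 510]
r3 m[φ0→D] = [1738, 1552, 1142, 2175]
r3 m[φ1→S] = [16, 22, 23, 17]
r3 m[φ1→A] = [2161, 1177, 1527, 1742]
r3 m[φ2→D] = [948, 1128, 888, 666]
r3 m[φ2→M] = [363, 495, 559, 618]
r3 m[φ3→M] = [3, 7, 1, 3]
r3 m[φ4→S] = [1, 5, 5, 3]
r3 m[φ5→M] = [9, 2, 3, 3]
r3 m[φ6→M] = [3, 3, 9, 1]
r3 m[S→φ0] = [16, 110, 115, 51]
r3 m[S→φ1] = [12, 125, 115, 60]
r3 m[S→φ4] = [192, 550, 529, 340]
r3 m[D→φ0] = [28, 28, 23, 23]
r3 m[D→φ2] = [21, 18, 15, 26]
r3 m[M→φ2] = [81, 42, 27, 9]
r3 m[M→φ3] = [513, 156, 729, 90]
r3 m[M→φ5] = [171, 546, 243, 90]
r3 m[M→φ6] = [513, 364, 81, 270]
r3 m[A→φ1] = [1, 1, 1, 1]
r4 m[φ0→S] = [301, 635, 589, 510]
r4 m[φ0→D] = [1738, 1552, 1142, 2175]
r4 m[φ1→S] = [16, 22, 23, 17]
r4 m[φ1→A] = [2161, 1177, 1527, 1742]
r4 m[φ2→D] = [948, 1128, 888, 666]
r4 m[φ2→M] = [363, 495, 559, 618]
r4 m[φ3→M] = [3, 7, 1, 3]
r4 m[φ4→S] = [1, 5, 5, 3]
r4 m[φ5→M] = [9, 2, 3, 3]
r4 m[φ6→M] = [3, 3, 9, 1]
r4 m[S→φ0] = [16, 110, 115, 51]
r4 m[S→φ1] = [301, 3175, 2945, 1530]
r4 m[S→φ4] = [4816, 13970, 13547, 8670]
r4 m[D→φ0] = [948, 1128, 888, 666]
r4 m[D→φ2] = [1738, 1552, 1142, 2175]
r4 m[M→φ2] = [81, 42, 27, 9]
r4 m[M→φ3] = [9801, 2970, 15093, 1854]
r4 m[M→φ5] = [3267, 10395, 5031, 1854]
r4 m[M→φ6] = [9801, 6930, 1677, 5562]
r4 m[A→φ1] = [1, 1, 1, 1]
r5 m[φ0→S] = [10248, 22626, 19866, 18108]
r5 m[φ0→D] = [1738, 1552, 1142, 2175]
r5 m[φ1→S] = [16, 22, 23, 17]
r5 m[φ1→A] = [55028, 30071, 38896, 44416]
r5 m[φ2→D] = [948, 1128, 888, 666]
r5 m[φ2→M] = [30051, 40839, 46326, 51195]
r5 m[φ3→M] = [3, 7, 1, 3]
r5 m[φ4→S] = [1, 5, 5, 3]
r5 m[φ5→M] = [9, 2, 3, 3]
r5 m[φ6→M] = [3, 3, 9, 1]
r5 m[S→φ0] = [16, 110, 115, 51]
r5 m[S→φ1] = [301, 3175, 2945, 1530]
r5 m[S→φ4] = [4816, 13970, 13547, 8670]
r5 m[D→φ0] = [948, 1128, 888, 666]
r5 m[D→φ2] = [1738, 1552, 1142, 2175]
r5 m[M→φ2] = [81, 42, 27, 9]
r5 m[M→φ3] = [9801, 2970, 15093, 1854]
r5 m[M→φ5] = [3267, 10395, 5031, 1854]
r5 m[M→φ6] = [9801, 6930, 1677, 5562]
r5 m[A→φ1] = [1, 1, 1, 1]
r6 m[φ0→S] = [10248, 22626, 19866, 18108]
r6 m[φ0→D] = [1738, 1552, 1142, 2175]
r6 m[φ1→S] = [16, 22, 23, 17]
r6 m[φ1→A] = [55028, 30071, 38896, 44416]
r6 m[φ2→D] = [948, 1128, 888, 666]
r6 m[φ2→M] = [30051, 40839, 46326, 51195]
r6 m[φ3→M] = [3, 7, 1, 3]
r6 m[φ4→S] = [1, 5, 5, 3]
r6 m[φ5→M] = [9, 2, 3, 3]
r6 m[φ6→M] = [3, 3, 9, 1]
r6 m[S→φ0] = [16, 110, 115, 51]
r6 m[S→φ1] = [10248, 113130, 99330, 54324]
r6 m[S→φ4] = [163968, 497772, 456918, 307836]
r6 m[D→φ0] = [948, 1128, 888, 666]
r6 m[D→φ2] = [1738, 1552, 1142, 2175]
r6 m[M→φ2] = [81, 42, 27, 9]
r6 m[M→φ3] = [811377, 245034, 1250802, 153585]
r6 m[M→φ5] = [270459, 857619, 416934, 153585]
r6 m[M→φ6] = [811377, 571746, 138978, 460755]
r6 m[A→φ1] = [1, 1, 1, 1]
r7 m[φ0→S] = [10248, 22626, 19866, 18108]
r7 m[φ0→D] = [1738, 1552, 1142, 2175]
r7 m[φ1→S] = [16, 22, 23, 17]
r7 m[φ1→A] = [1935150, 1023582, 1362450, 1539744]
r7 m[φ2→D] = [948, 1128, 888, 666]
r7 m[φ2→M] = [30051, 40839, 46326, 51195]
r7 m[φ3→M] = [3, 7, 1, 3]
r7 m[φ4→S] = [1, 5, 5, 3]
r7 m[φ5→M] = [9, 2, 3, 3]
r7 m[φ6→M] = [3, 3, 9, 1]
r7 m[S→φ0] = [16, 110, 115, 51]
r7 m[S→φ1] = [10248, 113130, 99330, 54324]
r7 m[S→φ4] = [163968, 497772, 456918, 307836]
r7 m[D→φ0] = [948, 1128, 888, 666]
r7 m[D→φ2] = [1738, 1552, 1142, 2175]
r7 m[M→φ2] = [81, 42, 27, 9]
r7 m[M→φ3] = [811377, 245034, 1250802, 153585]
r7 m[M→φ5] = [270459, 857619, 416934, 153585]
r7 m[M→φ6] = [811377, 571746, 138978, 460755]
r7 m[A→φ1] = [1, 1, 1, 1]
r8 m[φ0→S] = [10248, 22626, 19866, 18108]
r8 m[φ0→D] = [1738, 1552, 1142, 2175]
r8 m[φ1→S] = [16, 22, 23, 17]
r8 m[φ1→A] = [1935150, 1023582, 1362450, 1539744]
r8 m[φ2→D] = [948, 1128, 888, 666]
r8 m[φ2→M] = [30051, 40839, 46326, 51195]
r8 m[φ3→M] = [3, 7, 1, 3]
r8 m[φ4→S] = [1, 5, 5, 3]
r8 m[φ5→M] = [9, 2, 3, 3]
r8 m[φ6→M] = [3, 3, 9, 1]
r8 m[S→φ0] = [16, 110, 115, 51]
r8 m[S→φ1] = [10248, 113130, 99330, 54324]
r8 m[S→φ4] = [163968, 497772, 456918, 307836]
r8 m[D→φ0] = [948, 1128, 888, 666]
r8 m[D→φ2] = [1738, 1552, 1142, 2175]
r8 m[M→φ2] = [81, 42, 27, 9]
r8 m[M→φ3] = [811377, 245034, 1250802, 153585]
r8 m[M→φ5] = [270459, 857619, 416934, 153585]
r8 m[M→φ6] = [811377, 571746, 138978, 460755]
r8 m[A→φ1] = [1, 1, 1, 1]
fixed point reached at round 8
b[A] = ⊗ incoming = [1935150, 1023582, 1362450, 1539744]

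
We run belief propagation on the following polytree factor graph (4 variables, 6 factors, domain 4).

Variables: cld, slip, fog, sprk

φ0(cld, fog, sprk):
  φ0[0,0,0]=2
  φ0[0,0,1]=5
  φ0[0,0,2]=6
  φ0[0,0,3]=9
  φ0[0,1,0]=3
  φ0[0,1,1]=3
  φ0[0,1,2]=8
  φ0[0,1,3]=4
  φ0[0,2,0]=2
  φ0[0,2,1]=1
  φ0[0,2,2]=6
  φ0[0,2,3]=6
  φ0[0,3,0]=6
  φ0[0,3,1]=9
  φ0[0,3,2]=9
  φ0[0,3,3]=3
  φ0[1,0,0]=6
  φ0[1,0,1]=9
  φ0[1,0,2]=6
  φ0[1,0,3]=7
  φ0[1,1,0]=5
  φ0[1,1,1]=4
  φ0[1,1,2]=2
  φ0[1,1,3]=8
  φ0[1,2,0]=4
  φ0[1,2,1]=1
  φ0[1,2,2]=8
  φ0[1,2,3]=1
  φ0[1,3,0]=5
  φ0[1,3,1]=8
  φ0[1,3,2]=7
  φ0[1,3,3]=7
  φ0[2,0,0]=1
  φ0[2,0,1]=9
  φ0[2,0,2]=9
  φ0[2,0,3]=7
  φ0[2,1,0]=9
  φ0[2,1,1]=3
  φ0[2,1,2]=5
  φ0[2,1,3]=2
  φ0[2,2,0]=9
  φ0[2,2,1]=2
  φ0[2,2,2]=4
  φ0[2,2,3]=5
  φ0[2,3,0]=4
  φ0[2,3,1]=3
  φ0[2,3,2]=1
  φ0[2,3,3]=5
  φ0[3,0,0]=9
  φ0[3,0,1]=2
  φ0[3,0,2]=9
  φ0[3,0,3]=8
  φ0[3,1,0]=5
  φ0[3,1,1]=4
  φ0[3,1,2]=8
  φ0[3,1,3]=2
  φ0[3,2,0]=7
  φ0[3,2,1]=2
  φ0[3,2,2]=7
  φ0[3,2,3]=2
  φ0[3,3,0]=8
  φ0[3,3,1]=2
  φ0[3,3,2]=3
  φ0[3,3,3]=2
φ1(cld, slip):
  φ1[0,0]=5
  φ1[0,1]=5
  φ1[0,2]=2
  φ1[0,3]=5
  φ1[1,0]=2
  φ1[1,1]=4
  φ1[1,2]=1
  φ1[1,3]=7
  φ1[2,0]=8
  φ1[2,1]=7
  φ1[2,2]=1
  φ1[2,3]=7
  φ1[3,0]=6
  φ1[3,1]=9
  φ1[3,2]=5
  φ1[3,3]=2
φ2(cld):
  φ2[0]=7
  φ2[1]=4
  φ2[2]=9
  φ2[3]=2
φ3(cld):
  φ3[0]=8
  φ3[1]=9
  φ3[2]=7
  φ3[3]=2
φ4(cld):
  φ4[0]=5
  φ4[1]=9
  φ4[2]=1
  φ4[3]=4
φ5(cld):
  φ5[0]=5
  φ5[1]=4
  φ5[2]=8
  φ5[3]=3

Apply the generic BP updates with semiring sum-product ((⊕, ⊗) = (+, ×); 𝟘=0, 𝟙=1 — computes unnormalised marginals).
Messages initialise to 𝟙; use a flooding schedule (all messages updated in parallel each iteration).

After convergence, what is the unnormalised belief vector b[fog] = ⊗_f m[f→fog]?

init: all messages = 𝟙 over 4 values
r1 m[φ0→cld] = [82, 88, 78, 80]
r1 m[φ0→fog] = [104, 75, 67, 82]
r1 m[φ0→sprk] = [85, 67, 98, 78]
r1 m[φ1→cld] = [17, 14, 23, 22]
r1 m[φ1→slip] = [21, 25, 9, 21]
r1 m[φ2→cld] = [7, 4, 9, 2]
r1 m[φ3→cld] = [8, 9, 7, 2]
r1 m[φ4→cld] = [5, 9, 1, 4]
r1 m[φ5→cld] = [5, 4, 8, 3]
r1 m[cld→φ0] = [1, 1, 1, 1]
r1 m[cld→φ1] = [1, 1, 1, 1]
r1 m[cld→φ2] = [1, 1, 1, 1]
r1 m[cld→φ3] = [1, 1, 1, 1]
r1 m[cld→φ4] = [1, 1, 1, 1]
r1 m[cld→φ5] = [1, 1, 1, 1]
r1 m[slip→φ1] = [1, 1, 1, 1]
r1 m[fog→φ0] = [1, 1, 1, 1]
r1 m[sprk→φ0] = [1, 1, 1, 1]
r2 m[φ0→cld] = [82, 88, 78, 80]
r2 m[φ0→fog] = [104, 75, 67, 82]
r2 m[φ0→sprk] = [85, 67, 98, 78]
r2 m[φ1→cld] = [17, 14, 23, 22]
r2 m[φ1→slip] = [21, 25, 9, 21]
r2 m[φ2→cld] = [7, 4, 9, 2]
r2 m[φ3→cld] = [8, 9, 7, 2]
r2 m[φ4→cld] = [5, 9, 1, 4]
r2 m[φ5→cld] = [5, 4, 8, 3]
r2 m[cld→φ0] = [23800, 18144, 11592, 1056]
r2 m[cld→φ1] = [114800, 114048, 39312, 3840]
r2 m[cld→φ2] = [278800, 399168, 100464, 42240]
r2 m[cld→φ3] = [243950, 177408, 129168, 42240]
r2 m[cld→φ4] = [390320, 177408, 904176, 21120]
r2 m[cld→φ5] = [390320, 399168, 113022, 28160]
r2 m[slip→φ1] = [1, 1, 1, 1]
r2 m[fog→φ0] = [1, 1, 1, 1]
r2 m[sprk→φ0] = [1, 1, 1, 1]
r3 m[φ0→cld] = [82, 88, 78, 80]
r3 m[φ0→fog] = [1362592, 1013448, 861864, 1299024]
r3 m[φ0→sprk] = [969520, 1035192, 1356272, 1175944]
r3 m[φ1→cld] = [17, 14, 23, 22]
r3 m[φ1→slip] = [1139632, 1339936, 402160, 1655200]
r3 m[φ2→cld] = [7, 4, 9, 2]
r3 m[φ3→cld] = [8, 9, 7, 2]
r3 m[φ4→cld] = [5, 9, 1, 4]
r3 m[φ5→cld] = [5, 4, 8, 3]
r3 m[cld→φ0] = [23800, 18144, 11592, 1056]
r3 m[cld→φ1] = [114800, 114048, 39312, 3840]
r3 m[cld→φ2] = [278800, 399168, 100464, 42240]
r3 m[cld→φ3] = [243950, 177408, 129168, 42240]
r3 m[cld→φ4] = [390320, 177408, 904176, 21120]
r3 m[cld→φ5] = [390320, 399168, 113022, 28160]
r3 m[slip→φ1] = [1, 1, 1, 1]
r3 m[fog→φ0] = [1, 1, 1, 1]
r3 m[sprk→φ0] = [1, 1, 1, 1]
r4 m[φ0→cld] = [82, 88, 78, 80]
r4 m[φ0→fog] = [1362592, 1013448, 861864, 1299024]
r4 m[φ0→sprk] = [969520, 1035192, 1356272, 1175944]
r4 m[φ1→cld] = [17, 14, 23, 22]
r4 m[φ1→slip] = [1139632, 1339936, 402160, 1655200]
r4 m[φ2→cld] = [7, 4, 9, 2]
r4 m[φ3→cld] = [8, 9, 7, 2]
r4 m[φ4→cld] = [5, 9, 1, 4]
r4 m[φ5→cld] = [5, 4, 8, 3]
r4 m[cld→φ0] = [23800, 18144, 11592, 1056]
r4 m[cld→φ1] = [114800, 114048, 39312, 3840]
r4 m[cld→φ2] = [278800, 399168, 100464, 42240]
r4 m[cld→φ3] = [243950, 177408, 129168, 42240]
r4 m[cld→φ4] = [390320, 177408, 904176, 21120]
r4 m[cld→φ5] = [390320, 399168, 113022, 28160]
r4 m[slip→φ1] = [1, 1, 1, 1]
r4 m[fog→φ0] = [1, 1, 1, 1]
r4 m[sprk→φ0] = [1, 1, 1, 1]
fixed point reached at round 4
b[fog] = ⊗ incoming = [1362592, 1013448, 861864, 1299024]

b[fog] = [1362592, 1013448, 861864, 1299024]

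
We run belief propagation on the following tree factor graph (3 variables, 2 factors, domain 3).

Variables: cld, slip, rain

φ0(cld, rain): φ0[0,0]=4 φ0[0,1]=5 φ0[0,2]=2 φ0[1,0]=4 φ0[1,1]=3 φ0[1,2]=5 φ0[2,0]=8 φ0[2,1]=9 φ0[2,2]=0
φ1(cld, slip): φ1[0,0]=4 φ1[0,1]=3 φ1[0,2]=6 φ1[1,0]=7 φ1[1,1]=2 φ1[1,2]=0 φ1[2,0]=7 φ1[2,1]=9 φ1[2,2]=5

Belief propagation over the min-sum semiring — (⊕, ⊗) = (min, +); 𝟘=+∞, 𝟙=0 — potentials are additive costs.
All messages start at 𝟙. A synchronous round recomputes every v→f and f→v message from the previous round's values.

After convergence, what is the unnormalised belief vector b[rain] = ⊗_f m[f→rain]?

init: all messages = 𝟙 over 3 values
r1 m[φ0→cld] = [2, 3, 0]
r1 m[φ0→rain] = [4, 3, 0]
r1 m[φ1→cld] = [3, 0, 5]
r1 m[φ1→slip] = [4, 2, 0]
r1 m[cld→φ0] = [0, 0, 0]
r1 m[cld→φ1] = [0, 0, 0]
r1 m[slip→φ1] = [0, 0, 0]
r1 m[rain→φ0] = [0, 0, 0]
r2 m[φ0→cld] = [2, 3, 0]
r2 m[φ0→rain] = [4, 3, 0]
r2 m[φ1→cld] = [3, 0, 5]
r2 m[φ1→slip] = [4, 2, 0]
r2 m[cld→φ0] = [3, 0, 5]
r2 m[cld→φ1] = [2, 3, 0]
r2 m[slip→φ1] = [0, 0, 0]
r2 m[rain→φ0] = [0, 0, 0]
r3 m[φ0→cld] = [2, 3, 0]
r3 m[φ0→rain] = [4, 3, 5]
r3 m[φ1→cld] = [3, 0, 5]
r3 m[φ1→slip] = [6, 5, 3]
r3 m[cld→φ0] = [3, 0, 5]
r3 m[cld→φ1] = [2, 3, 0]
r3 m[slip→φ1] = [0, 0, 0]
r3 m[rain→φ0] = [0, 0, 0]
r4 m[φ0→cld] = [2, 3, 0]
r4 m[φ0→rain] = [4, 3, 5]
r4 m[φ1→cld] = [3, 0, 5]
r4 m[φ1→slip] = [6, 5, 3]
r4 m[cld→φ0] = [3, 0, 5]
r4 m[cld→φ1] = [2, 3, 0]
r4 m[slip→φ1] = [0, 0, 0]
r4 m[rain→φ0] = [0, 0, 0]
fixed point reached at round 4
b[rain] = ⊗ incoming = [4, 3, 5]

b[rain] = [4, 3, 5]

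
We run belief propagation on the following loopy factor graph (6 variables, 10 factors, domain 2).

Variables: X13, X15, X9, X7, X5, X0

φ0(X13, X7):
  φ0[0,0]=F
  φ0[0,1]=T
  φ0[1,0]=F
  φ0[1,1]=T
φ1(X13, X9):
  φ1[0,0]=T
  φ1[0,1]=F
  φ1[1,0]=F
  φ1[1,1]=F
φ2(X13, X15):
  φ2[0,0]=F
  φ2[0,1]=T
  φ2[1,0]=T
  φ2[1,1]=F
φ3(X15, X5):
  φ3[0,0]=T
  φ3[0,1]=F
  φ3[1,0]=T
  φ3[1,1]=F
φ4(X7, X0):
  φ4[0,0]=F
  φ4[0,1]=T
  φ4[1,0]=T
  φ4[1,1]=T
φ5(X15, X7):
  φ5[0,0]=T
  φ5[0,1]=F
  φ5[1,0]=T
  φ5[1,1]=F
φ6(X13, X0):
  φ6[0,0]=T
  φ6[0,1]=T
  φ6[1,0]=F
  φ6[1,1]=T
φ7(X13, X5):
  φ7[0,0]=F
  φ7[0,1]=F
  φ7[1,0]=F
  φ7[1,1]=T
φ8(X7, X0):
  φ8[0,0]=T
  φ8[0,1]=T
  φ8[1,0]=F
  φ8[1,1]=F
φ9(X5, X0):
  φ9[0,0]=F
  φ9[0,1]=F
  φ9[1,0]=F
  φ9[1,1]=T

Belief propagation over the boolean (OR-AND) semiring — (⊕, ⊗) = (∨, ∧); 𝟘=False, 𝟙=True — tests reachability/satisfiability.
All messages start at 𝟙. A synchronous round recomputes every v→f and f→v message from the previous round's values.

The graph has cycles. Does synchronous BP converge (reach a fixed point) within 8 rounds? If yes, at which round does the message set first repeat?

CONVERGED at round 7

init: all messages = 𝟙 over 2 values
r1 m[φ0→X13] = [T, T]
r1 m[φ0→X7] = [F, T]
r1 m[φ1→X13] = [T, F]
r1 m[φ1→X9] = [T, F]
r1 m[φ2→X13] = [T, T]
r1 m[φ2→X15] = [T, T]
r1 m[φ3→X15] = [T, T]
r1 m[φ3→X5] = [T, F]
r1 m[φ4→X7] = [T, T]
r1 m[φ4→X0] = [T, T]
r1 m[φ5→X15] = [T, T]
r1 m[φ5→X7] = [T, F]
r1 m[φ6→X13] = [T, T]
r1 m[φ6→X0] = [T, T]
r1 m[φ7→X13] = [F, T]
r1 m[φ7→X5] = [F, T]
r1 m[φ8→X7] = [T, F]
r1 m[φ8→X0] = [T, T]
r1 m[φ9→X5] = [F, T]
r1 m[φ9→X0] = [F, T]
r1 m[X13→φ0] = [T, T]
r1 m[X13→φ1] = [T, T]
r1 m[X13→φ2] = [T, T]
r1 m[X13→φ6] = [T, T]
r1 m[X13→φ7] = [T, T]
r1 m[X15→φ2] = [T, T]
r1 m[X15→φ3] = [T, T]
r1 m[X15→φ5] = [T, T]
r1 m[X9→φ1] = [T, T]
r1 m[X7→φ0] = [T, T]
r1 m[X7→φ4] = [T, T]
r1 m[X7→φ5] = [T, T]
r1 m[X7→φ8] = [T, T]
r1 m[X5→φ3] = [T, T]
r1 m[X5→φ7] = [T, T]
r1 m[X5→φ9] = [T, T]
r1 m[X0→φ4] = [T, T]
r1 m[X0→φ6] = [T, T]
r1 m[X0→φ8] = [T, T]
r1 m[X0→φ9] = [T, T]
r2 m[φ0→X13] = [T, T]
r2 m[φ0→X7] = [F, T]
r2 m[φ1→X13] = [T, F]
r2 m[φ1→X9] = [T, F]
r2 m[φ2→X13] = [T, T]
r2 m[φ2→X15] = [T, T]
r2 m[φ3→X15] = [T, T]
r2 m[φ3→X5] = [T, F]
r2 m[φ4→X7] = [T, T]
r2 m[φ4→X0] = [T, T]
r2 m[φ5→X15] = [T, T]
r2 m[φ5→X7] = [T, F]
r2 m[φ6→X13] = [T, T]
r2 m[φ6→X0] = [T, T]
r2 m[φ7→X13] = [F, T]
r2 m[φ7→X5] = [F, T]
r2 m[φ8→X7] = [T, F]
r2 m[φ8→X0] = [T, T]
r2 m[φ9→X5] = [F, T]
r2 m[φ9→X0] = [F, T]
r2 m[X13→φ0] = [F, F]
r2 m[X13→φ1] = [F, T]
r2 m[X13→φ2] = [F, F]
r2 m[X13→φ6] = [F, F]
r2 m[X13→φ7] = [T, F]
r2 m[X15→φ2] = [T, T]
r2 m[X15→φ3] = [T, T]
r2 m[X15→φ5] = [T, T]
r2 m[X9→φ1] = [T, T]
r2 m[X7→φ0] = [T, F]
r2 m[X7→φ4] = [F, F]
r2 m[X7→φ5] = [F, F]
r2 m[X7→φ8] = [F, F]
r2 m[X5→φ3] = [F, T]
r2 m[X5→φ7] = [F, F]
r2 m[X5→φ9] = [F, F]
r2 m[X0→φ4] = [F, T]
r2 m[X0→φ6] = [F, T]
r2 m[X0→φ8] = [F, T]
r2 m[X0→φ9] = [T, T]
r3 m[φ0→X13] = [F, F]
r3 m[φ0→X7] = [F, F]
r3 m[φ1→X13] = [T, F]
r3 m[φ1→X9] = [F, F]
r3 m[φ2→X13] = [T, T]
r3 m[φ2→X15] = [F, F]
r3 m[φ3→X15] = [F, F]
r3 m[φ3→X5] = [T, F]
r3 m[φ4→X7] = [T, T]
r3 m[φ4→X0] = [F, F]
r3 m[φ5→X15] = [F, F]
r3 m[φ5→X7] = [T, F]
r3 m[φ6→X13] = [T, T]
r3 m[φ6→X0] = [F, F]
r3 m[φ7→X13] = [F, F]
r3 m[φ7→X5] = [F, F]
r3 m[φ8→X7] = [T, F]
r3 m[φ8→X0] = [F, F]
r3 m[φ9→X5] = [F, T]
r3 m[φ9→X0] = [F, F]
r3 m[X13→φ0] = [F, F]
r3 m[X13→φ1] = [F, T]
r3 m[X13→φ2] = [F, F]
r3 m[X13→φ6] = [F, F]
r3 m[X13→φ7] = [T, F]
r3 m[X15→φ2] = [T, T]
r3 m[X15→φ3] = [T, T]
r3 m[X15→φ5] = [T, T]
r3 m[X9→φ1] = [T, T]
r3 m[X7→φ0] = [T, F]
r3 m[X7→φ4] = [F, F]
r3 m[X7→φ5] = [F, F]
r3 m[X7→φ8] = [F, F]
r3 m[X5→φ3] = [F, T]
r3 m[X5→φ7] = [F, F]
r3 m[X5→φ9] = [F, F]
r3 m[X0→φ4] = [F, T]
r3 m[X0→φ6] = [F, T]
r3 m[X0→φ8] = [F, T]
r3 m[X0→φ9] = [T, T]
r4 m[φ0→X13] = [F, F]
r4 m[φ0→X7] = [F, F]
r4 m[φ1→X13] = [T, F]
r4 m[φ1→X9] = [F, F]
r4 m[φ2→X13] = [T, T]
r4 m[φ2→X15] = [F, F]
r4 m[φ3→X15] = [F, F]
r4 m[φ3→X5] = [T, F]
r4 m[φ4→X7] = [T, T]
r4 m[φ4→X0] = [F, F]
r4 m[φ5→X15] = [F, F]
r4 m[φ5→X7] = [T, F]
r4 m[φ6→X13] = [T, T]
r4 m[φ6→X0] = [F, F]
r4 m[φ7→X13] = [F, F]
r4 m[φ7→X5] = [F, F]
r4 m[φ8→X7] = [T, F]
r4 m[φ8→X0] = [F, F]
r4 m[φ9→X5] = [F, T]
r4 m[φ9→X0] = [F, F]
r4 m[X13→φ0] = [F, F]
r4 m[X13→φ1] = [F, F]
r4 m[X13→φ2] = [F, F]
r4 m[X13→φ6] = [F, F]
r4 m[X13→φ7] = [F, F]
r4 m[X15→φ2] = [F, F]
r4 m[X15→φ3] = [F, F]
r4 m[X15→φ5] = [F, F]
r4 m[X9→φ1] = [T, T]
r4 m[X7→φ0] = [T, F]
r4 m[X7→φ4] = [F, F]
r4 m[X7→φ5] = [F, F]
r4 m[X7→φ8] = [F, F]
r4 m[X5→φ3] = [F, F]
r4 m[X5→φ7] = [F, F]
r4 m[X5→φ9] = [F, F]
r4 m[X0→φ4] = [F, F]
r4 m[X0→φ6] = [F, F]
r4 m[X0→φ8] = [F, F]
r4 m[X0→φ9] = [F, F]
r5 m[φ0→X13] = [F, F]
r5 m[φ0→X7] = [F, F]
r5 m[φ1→X13] = [T, F]
r5 m[φ1→X9] = [F, F]
r5 m[φ2→X13] = [F, F]
r5 m[φ2→X15] = [F, F]
r5 m[φ3→X15] = [F, F]
r5 m[φ3→X5] = [F, F]
r5 m[φ4→X7] = [F, F]
r5 m[φ4→X0] = [F, F]
r5 m[φ5→X15] = [F, F]
r5 m[φ5→X7] = [F, F]
r5 m[φ6→X13] = [F, F]
r5 m[φ6→X0] = [F, F]
r5 m[φ7→X13] = [F, F]
r5 m[φ7→X5] = [F, F]
r5 m[φ8→X7] = [F, F]
r5 m[φ8→X0] = [F, F]
r5 m[φ9→X5] = [F, F]
r5 m[φ9→X0] = [F, F]
r5 m[X13→φ0] = [F, F]
r5 m[X13→φ1] = [F, F]
r5 m[X13→φ2] = [F, F]
r5 m[X13→φ6] = [F, F]
r5 m[X13→φ7] = [F, F]
r5 m[X15→φ2] = [F, F]
r5 m[X15→φ3] = [F, F]
r5 m[X15→φ5] = [F, F]
r5 m[X9→φ1] = [T, T]
r5 m[X7→φ0] = [T, F]
r5 m[X7→φ4] = [F, F]
r5 m[X7→φ5] = [F, F]
r5 m[X7→φ8] = [F, F]
r5 m[X5→φ3] = [F, F]
r5 m[X5→φ7] = [F, F]
r5 m[X5→φ9] = [F, F]
r5 m[X0→φ4] = [F, F]
r5 m[X0→φ6] = [F, F]
r5 m[X0→φ8] = [F, F]
r5 m[X0→φ9] = [F, F]
r6 m[φ0→X13] = [F, F]
r6 m[φ0→X7] = [F, F]
r6 m[φ1→X13] = [T, F]
r6 m[φ1→X9] = [F, F]
r6 m[φ2→X13] = [F, F]
r6 m[φ2→X15] = [F, F]
r6 m[φ3→X15] = [F, F]
r6 m[φ3→X5] = [F, F]
r6 m[φ4→X7] = [F, F]
r6 m[φ4→X0] = [F, F]
r6 m[φ5→X15] = [F, F]
r6 m[φ5→X7] = [F, F]
r6 m[φ6→X13] = [F, F]
r6 m[φ6→X0] = [F, F]
r6 m[φ7→X13] = [F, F]
r6 m[φ7→X5] = [F, F]
r6 m[φ8→X7] = [F, F]
r6 m[φ8→X0] = [F, F]
r6 m[φ9→X5] = [F, F]
r6 m[φ9→X0] = [F, F]
r6 m[X13→φ0] = [F, F]
r6 m[X13→φ1] = [F, F]
r6 m[X13→φ2] = [F, F]
r6 m[X13→φ6] = [F, F]
r6 m[X13→φ7] = [F, F]
r6 m[X15→φ2] = [F, F]
r6 m[X15→φ3] = [F, F]
r6 m[X15→φ5] = [F, F]
r6 m[X9→φ1] = [T, T]
r6 m[X7→φ0] = [F, F]
r6 m[X7→φ4] = [F, F]
r6 m[X7→φ5] = [F, F]
r6 m[X7→φ8] = [F, F]
r6 m[X5→φ3] = [F, F]
r6 m[X5→φ7] = [F, F]
r6 m[X5→φ9] = [F, F]
r6 m[X0→φ4] = [F, F]
r6 m[X0→φ6] = [F, F]
r6 m[X0→φ8] = [F, F]
r6 m[X0→φ9] = [F, F]
r7 m[φ0→X13] = [F, F]
r7 m[φ0→X7] = [F, F]
r7 m[φ1→X13] = [T, F]
r7 m[φ1→X9] = [F, F]
r7 m[φ2→X13] = [F, F]
r7 m[φ2→X15] = [F, F]
r7 m[φ3→X15] = [F, F]
r7 m[φ3→X5] = [F, F]
r7 m[φ4→X7] = [F, F]
r7 m[φ4→X0] = [F, F]
r7 m[φ5→X15] = [F, F]
r7 m[φ5→X7] = [F, F]
r7 m[φ6→X13] = [F, F]
r7 m[φ6→X0] = [F, F]
r7 m[φ7→X13] = [F, F]
r7 m[φ7→X5] = [F, F]
r7 m[φ8→X7] = [F, F]
r7 m[φ8→X0] = [F, F]
r7 m[φ9→X5] = [F, F]
r7 m[φ9→X0] = [F, F]
r7 m[X13→φ0] = [F, F]
r7 m[X13→φ1] = [F, F]
r7 m[X13→φ2] = [F, F]
r7 m[X13→φ6] = [F, F]
r7 m[X13→φ7] = [F, F]
r7 m[X15→φ2] = [F, F]
r7 m[X15→φ3] = [F, F]
r7 m[X15→φ5] = [F, F]
r7 m[X9→φ1] = [T, T]
r7 m[X7→φ0] = [F, F]
r7 m[X7→φ4] = [F, F]
r7 m[X7→φ5] = [F, F]
r7 m[X7→φ8] = [F, F]
r7 m[X5→φ3] = [F, F]
r7 m[X5→φ7] = [F, F]
r7 m[X5→φ9] = [F, F]
r7 m[X0→φ4] = [F, F]
r7 m[X0→φ6] = [F, F]
r7 m[X0→φ8] = [F, F]
r7 m[X0→φ9] = [F, F]
fixed point reached at round 7
messages reach a fixed point at round 7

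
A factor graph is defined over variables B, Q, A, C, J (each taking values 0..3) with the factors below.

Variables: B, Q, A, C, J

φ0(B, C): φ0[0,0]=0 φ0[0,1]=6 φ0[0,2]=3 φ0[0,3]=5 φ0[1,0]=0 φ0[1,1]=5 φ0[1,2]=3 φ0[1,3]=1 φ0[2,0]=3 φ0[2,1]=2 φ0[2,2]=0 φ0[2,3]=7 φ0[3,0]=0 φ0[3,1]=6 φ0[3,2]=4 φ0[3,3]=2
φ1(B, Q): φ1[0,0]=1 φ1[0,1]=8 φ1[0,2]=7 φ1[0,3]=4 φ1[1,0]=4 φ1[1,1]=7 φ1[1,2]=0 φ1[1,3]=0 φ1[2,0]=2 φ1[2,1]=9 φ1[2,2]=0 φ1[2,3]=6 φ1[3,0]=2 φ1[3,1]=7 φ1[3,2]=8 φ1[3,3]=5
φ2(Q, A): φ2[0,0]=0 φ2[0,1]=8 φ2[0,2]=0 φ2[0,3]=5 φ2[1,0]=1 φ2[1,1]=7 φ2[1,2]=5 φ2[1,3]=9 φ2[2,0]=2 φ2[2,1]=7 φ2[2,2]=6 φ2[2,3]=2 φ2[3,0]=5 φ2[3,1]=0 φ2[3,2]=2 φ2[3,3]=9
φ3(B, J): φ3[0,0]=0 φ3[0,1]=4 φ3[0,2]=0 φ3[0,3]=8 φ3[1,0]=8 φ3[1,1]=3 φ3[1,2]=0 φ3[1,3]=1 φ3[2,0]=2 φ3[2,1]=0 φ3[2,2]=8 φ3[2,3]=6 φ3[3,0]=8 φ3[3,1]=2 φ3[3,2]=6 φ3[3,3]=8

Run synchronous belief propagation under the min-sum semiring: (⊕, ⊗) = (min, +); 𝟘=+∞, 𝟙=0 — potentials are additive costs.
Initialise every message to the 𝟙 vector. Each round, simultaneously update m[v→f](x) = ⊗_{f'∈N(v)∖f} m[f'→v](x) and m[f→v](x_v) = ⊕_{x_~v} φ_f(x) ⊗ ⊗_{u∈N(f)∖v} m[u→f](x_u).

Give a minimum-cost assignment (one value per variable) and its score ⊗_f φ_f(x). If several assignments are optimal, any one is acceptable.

init: all messages = 𝟙 over 4 values
r1 m[φ0→B] = [0, 0, 0, 0]
r1 m[φ0→C] = [0, 2, 0, 1]
r1 m[φ1→B] = [1, 0, 0, 2]
r1 m[φ1→Q] = [1, 7, 0, 0]
r1 m[φ2→Q] = [0, 1, 2, 0]
r1 m[φ2→A] = [0, 0, 0, 2]
r1 m[φ3→B] = [0, 0, 0, 2]
r1 m[φ3→J] = [0, 0, 0, 1]
r1 m[B→φ0] = [0, 0, 0, 0]
r1 m[B→φ1] = [0, 0, 0, 0]
r1 m[B→φ3] = [0, 0, 0, 0]
r1 m[Q→φ1] = [0, 0, 0, 0]
r1 m[Q→φ2] = [0, 0, 0, 0]
r1 m[A→φ2] = [0, 0, 0, 0]
r1 m[C→φ0] = [0, 0, 0, 0]
r1 m[J→φ3] = [0, 0, 0, 0]
r2 m[φ0→B] = [0, 0, 0, 0]
r2 m[φ0→C] = [0, 2, 0, 1]
r2 m[φ1→B] = [1, 0, 0, 2]
r2 m[φ1→Q] = [1, 7, 0, 0]
r2 m[φ2→Q] = [0, 1, 2, 0]
r2 m[φ2→A] = [0, 0, 0, 2]
r2 m[φ3→B] = [0, 0, 0, 2]
r2 m[φ3→J] = [0, 0, 0, 1]
r2 m[B→φ0] = [1, 0, 0, 4]
r2 m[B→φ1] = [0, 0, 0, 2]
r2 m[B→φ3] = [1, 0, 0, 2]
r2 m[Q→φ1] = [0, 1, 2, 0]
r2 m[Q→φ2] = [1, 7, 0, 0]
r2 m[A→φ2] = [0, 0, 0, 0]
r2 m[C→φ0] = [0, 0, 0, 0]
r2 m[J→φ3] = [0, 0, 0, 0]
r3 m[φ0→B] = [0, 0, 0, 0]
r3 m[φ0→C] = [0, 2, 0, 1]
r3 m[φ1→B] = [1, 0, 2, 2]
r3 m[φ1→Q] = [1, 7, 0, 0]
r3 m[φ2→Q] = [0, 1, 2, 0]
r3 m[φ2→A] = [1, 0, 1, 2]
r3 m[φ3→B] = [0, 0, 0, 2]
r3 m[φ3→J] = [1, 0, 0, 1]
r3 m[B→φ0] = [1, 0, 0, 4]
r3 m[B→φ1] = [0, 0, 0, 2]
r3 m[B→φ3] = [1, 0, 0, 2]
r3 m[Q→φ1] = [0, 1, 2, 0]
r3 m[Q→φ2] = [1, 7, 0, 0]
r3 m[A→φ2] = [0, 0, 0, 0]
r3 m[C→φ0] = [0, 0, 0, 0]
r3 m[J→φ3] = [0, 0, 0, 0]
r4 m[φ0→B] = [0, 0, 0, 0]
r4 m[φ0→C] = [0, 2, 0, 1]
r4 m[φ1→B] = [1, 0, 2, 2]
r4 m[φ1→Q] = [1, 7, 0, 0]
r4 m[φ2→Q] = [0, 1, 2, 0]
r4 m[φ2→A] = [1, 0, 1, 2]
r4 m[φ3→B] = [0, 0, 0, 2]
r4 m[φ3→J] = [1, 0, 0, 1]
r4 m[B→φ0] = [1, 0, 2, 4]
r4 m[B→φ1] = [0, 0, 0, 2]
r4 m[B→φ3] = [1, 0, 2, 2]
r4 m[Q→φ1] = [0, 1, 2, 0]
r4 m[Q→φ2] = [1, 7, 0, 0]
r4 m[A→φ2] = [0, 0, 0, 0]
r4 m[C→φ0] = [0, 0, 0, 0]
r4 m[J→φ3] = [0, 0, 0, 0]
r5 m[φ0→B] = [0, 0, 0, 0]
r5 m[φ0→C] = [0, 4, 2, 1]
r5 m[φ1→B] = [1, 0, 2, 2]
r5 m[φ1→Q] = [1, 7, 0, 0]
r5 m[φ2→Q] = [0, 1, 2, 0]
r5 m[φ2→A] = [1, 0, 1, 2]
r5 m[φ3→B] = [0, 0, 0, 2]
r5 m[φ3→J] = [1, 2, 0, 1]
r5 m[B→φ0] = [1, 0, 2, 4]
r5 m[B→φ1] = [0, 0, 0, 2]
r5 m[B→φ3] = [1, 0, 2, 2]
r5 m[Q→φ1] = [0, 1, 2, 0]
r5 m[Q→φ2] = [1, 7, 0, 0]
r5 m[A→φ2] = [0, 0, 0, 0]
r5 m[C→φ0] = [0, 0, 0, 0]
r5 m[J→φ3] = [0, 0, 0, 0]
r6 m[φ0→B] = [0, 0, 0, 0]
r6 m[φ0→C] = [0, 4, 2, 1]
r6 m[φ1→B] = [1, 0, 2, 2]
r6 m[φ1→Q] = [1, 7, 0, 0]
r6 m[φ2→Q] = [0, 1, 2, 0]
r6 m[φ2→A] = [1, 0, 1, 2]
r6 m[φ3→B] = [0, 0, 0, 2]
r6 m[φ3→J] = [1, 2, 0, 1]
r6 m[B→φ0] = [1, 0, 2, 4]
r6 m[B→φ1] = [0, 0, 0, 2]
r6 m[B→φ3] = [1, 0, 2, 2]
r6 m[Q→φ1] = [0, 1, 2, 0]
r6 m[Q→φ2] = [1, 7, 0, 0]
r6 m[A→φ2] = [0, 0, 0, 0]
r6 m[C→φ0] = [0, 0, 0, 0]
r6 m[J→φ3] = [0, 0, 0, 0]
fixed point reached at round 6
traceback from B: (B=1, Q=3, A=1, C=0, J=2), score=0

assignment: (B=1, Q=3, A=1, C=0, J=2); score = 0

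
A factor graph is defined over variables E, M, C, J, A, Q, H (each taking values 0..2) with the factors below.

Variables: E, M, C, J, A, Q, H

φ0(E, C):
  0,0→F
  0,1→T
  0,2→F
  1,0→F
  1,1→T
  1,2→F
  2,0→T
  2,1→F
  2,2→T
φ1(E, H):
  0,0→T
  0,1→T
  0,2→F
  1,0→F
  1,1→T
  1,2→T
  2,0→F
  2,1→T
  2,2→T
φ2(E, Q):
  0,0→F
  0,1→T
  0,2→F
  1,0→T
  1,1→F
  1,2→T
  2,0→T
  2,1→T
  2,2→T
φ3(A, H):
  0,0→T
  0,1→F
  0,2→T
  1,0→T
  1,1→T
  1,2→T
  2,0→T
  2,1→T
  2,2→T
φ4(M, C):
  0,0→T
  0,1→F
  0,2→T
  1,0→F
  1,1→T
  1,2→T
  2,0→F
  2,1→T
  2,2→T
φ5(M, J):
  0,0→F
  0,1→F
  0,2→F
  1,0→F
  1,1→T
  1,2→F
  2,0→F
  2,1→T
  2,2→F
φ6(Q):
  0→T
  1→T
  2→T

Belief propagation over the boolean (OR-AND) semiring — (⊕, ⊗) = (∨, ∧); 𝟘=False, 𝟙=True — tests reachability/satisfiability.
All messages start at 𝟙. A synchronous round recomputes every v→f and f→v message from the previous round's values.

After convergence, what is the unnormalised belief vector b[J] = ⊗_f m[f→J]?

init: all messages = 𝟙 over 3 values
r1 m[φ0→E] = [T, T, T]
r1 m[φ0→C] = [T, T, T]
r1 m[φ1→E] = [T, T, T]
r1 m[φ1→H] = [T, T, T]
r1 m[φ2→E] = [T, T, T]
r1 m[φ2→Q] = [T, T, T]
r1 m[φ3→A] = [T, T, T]
r1 m[φ3→H] = [T, T, T]
r1 m[φ4→M] = [T, T, T]
r1 m[φ4→C] = [T, T, T]
r1 m[φ5→M] = [F, T, T]
r1 m[φ5→J] = [F, T, F]
r1 m[φ6→Q] = [T, T, T]
r1 m[E→φ0] = [T, T, T]
r1 m[E→φ1] = [T, T, T]
r1 m[E→φ2] = [T, T, T]
r1 m[M→φ4] = [T, T, T]
r1 m[M→φ5] = [T, T, T]
r1 m[C→φ0] = [T, T, T]
r1 m[C→φ4] = [T, T, T]
r1 m[J→φ5] = [T, T, T]
r1 m[A→φ3] = [T, T, T]
r1 m[Q→φ2] = [T, T, T]
r1 m[Q→φ6] = [T, T, T]
r1 m[H→φ1] = [T, T, T]
r1 m[H→φ3] = [T, T, T]
r2 m[φ0→E] = [T, T, T]
r2 m[φ0→C] = [T, T, T]
r2 m[φ1→E] = [T, T, T]
r2 m[φ1→H] = [T, T, T]
r2 m[φ2→E] = [T, T, T]
r2 m[φ2→Q] = [T, T, T]
r2 m[φ3→A] = [T, T, T]
r2 m[φ3→H] = [T, T, T]
r2 m[φ4→M] = [T, T, T]
r2 m[φ4→C] = [T, T, T]
r2 m[φ5→M] = [F, T, T]
r2 m[φ5→J] = [F, T, F]
r2 m[φ6→Q] = [T, T, T]
r2 m[E→φ0] = [T, T, T]
r2 m[E→φ1] = [T, T, T]
r2 m[E→φ2] = [T, T, T]
r2 m[M→φ4] = [F, T, T]
r2 m[M→φ5] = [T, T, T]
r2 m[C→φ0] = [T, T, T]
r2 m[C→φ4] = [T, T, T]
r2 m[J→φ5] = [T, T, T]
r2 m[A→φ3] = [T, T, T]
r2 m[Q→φ2] = [T, T, T]
r2 m[Q→φ6] = [T, T, T]
r2 m[H→φ1] = [T, T, T]
r2 m[H→φ3] = [T, T, T]
r3 m[φ0→E] = [T, T, T]
r3 m[φ0→C] = [T, T, T]
r3 m[φ1→E] = [T, T, T]
r3 m[φ1→H] = [T, T, T]
r3 m[φ2→E] = [T, T, T]
r3 m[φ2→Q] = [T, T, T]
r3 m[φ3→A] = [T, T, T]
r3 m[φ3→H] = [T, T, T]
r3 m[φ4→M] = [T, T, T]
r3 m[φ4→C] = [F, T, T]
r3 m[φ5→M] = [F, T, T]
r3 m[φ5→J] = [F, T, F]
r3 m[φ6→Q] = [T, T, T]
r3 m[E→φ0] = [T, T, T]
r3 m[E→φ1] = [T, T, T]
r3 m[E→φ2] = [T, T, T]
r3 m[M→φ4] = [F, T, T]
r3 m[M→φ5] = [T, T, T]
r3 m[C→φ0] = [T, T, T]
r3 m[C→φ4] = [T, T, T]
r3 m[J→φ5] = [T, T, T]
r3 m[A→φ3] = [T, T, T]
r3 m[Q→φ2] = [T, T, T]
r3 m[Q→φ6] = [T, T, T]
r3 m[H→φ1] = [T, T, T]
r3 m[H→φ3] = [T, T, T]
r4 m[φ0→E] = [T, T, T]
r4 m[φ0→C] = [T, T, T]
r4 m[φ1→E] = [T, T, T]
r4 m[φ1→H] = [T, T, T]
r4 m[φ2→E] = [T, T, T]
r4 m[φ2→Q] = [T, T, T]
r4 m[φ3→A] = [T, T, T]
r4 m[φ3→H] = [T, T, T]
r4 m[φ4→M] = [T, T, T]
r4 m[φ4→C] = [F, T, T]
r4 m[φ5→M] = [F, T, T]
r4 m[φ5→J] = [F, T, F]
r4 m[φ6→Q] = [T, T, T]
r4 m[E→φ0] = [T, T, T]
r4 m[E→φ1] = [T, T, T]
r4 m[E→φ2] = [T, T, T]
r4 m[M→φ4] = [F, T, T]
r4 m[M→φ5] = [T, T, T]
r4 m[C→φ0] = [F, T, T]
r4 m[C→φ4] = [T, T, T]
r4 m[J→φ5] = [T, T, T]
r4 m[A→φ3] = [T, T, T]
r4 m[Q→φ2] = [T, T, T]
r4 m[Q→φ6] = [T, T, T]
r4 m[H→φ1] = [T, T, T]
r4 m[H→φ3] = [T, T, T]
r5 m[φ0→E] = [T, T, T]
r5 m[φ0→C] = [T, T, T]
r5 m[φ1→E] = [T, T, T]
r5 m[φ1→H] = [T, T, T]
r5 m[φ2→E] = [T, T, T]
r5 m[φ2→Q] = [T, T, T]
r5 m[φ3→A] = [T, T, T]
r5 m[φ3→H] = [T, T, T]
r5 m[φ4→M] = [T, T, T]
r5 m[φ4→C] = [F, T, T]
r5 m[φ5→M] = [F, T, T]
r5 m[φ5→J] = [F, T, F]
r5 m[φ6→Q] = [T, T, T]
r5 m[E→φ0] = [T, T, T]
r5 m[E→φ1] = [T, T, T]
r5 m[E→φ2] = [T, T, T]
r5 m[M→φ4] = [F, T, T]
r5 m[M→φ5] = [T, T, T]
r5 m[C→φ0] = [F, T, T]
r5 m[C→φ4] = [T, T, T]
r5 m[J→φ5] = [T, T, T]
r5 m[A→φ3] = [T, T, T]
r5 m[Q→φ2] = [T, T, T]
r5 m[Q→φ6] = [T, T, T]
r5 m[H→φ1] = [T, T, T]
r5 m[H→φ3] = [T, T, T]
fixed point reached at round 5
b[J] = ⊗ incoming = [F, T, F]

b[J] = [F, T, F]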